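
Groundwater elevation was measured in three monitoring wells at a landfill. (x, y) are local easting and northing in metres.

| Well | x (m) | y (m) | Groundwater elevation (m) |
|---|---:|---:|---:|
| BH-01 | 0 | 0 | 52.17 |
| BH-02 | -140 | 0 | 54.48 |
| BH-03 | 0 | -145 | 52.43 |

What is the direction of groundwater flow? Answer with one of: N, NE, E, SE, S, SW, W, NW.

E

∂h/∂x = (54.48 − 52.17) / (-140 − 0) = -0.01650
∂h/∂y = (52.43 − 52.17) / (-145 − 0) = -0.001793
Flow = −∇h = (+0.01650 east, +0.001793 north), which points east.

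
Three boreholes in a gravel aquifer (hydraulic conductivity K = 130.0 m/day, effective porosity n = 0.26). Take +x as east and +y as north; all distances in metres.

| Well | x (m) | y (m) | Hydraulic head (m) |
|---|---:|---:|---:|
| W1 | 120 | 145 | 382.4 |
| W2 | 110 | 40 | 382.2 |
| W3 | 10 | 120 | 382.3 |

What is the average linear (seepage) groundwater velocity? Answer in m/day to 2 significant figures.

Taking W1 as reference: W2−W1 = (-10, -105, -0.2); W3−W1 = (-110, -25, -0.1).
Determinant of the coordinate differences = (-10)·(-25) − (-110)·(-105) = -11300.
∂h/∂x = [(-0.2)·(-25) − (-0.1)·(-105)] / -11300 = +0.0004867
∂h/∂y = [(-10)·(-0.1) − (-110)·(-0.2)] / -11300 = +0.001858
|∇h| = √(0.0004867² + 0.001858²) = 0.001921
Seepage velocity v = K·i/n = 130.0 × 0.001921 / 0.26 = 0.9605 m/day.

0.96 m/day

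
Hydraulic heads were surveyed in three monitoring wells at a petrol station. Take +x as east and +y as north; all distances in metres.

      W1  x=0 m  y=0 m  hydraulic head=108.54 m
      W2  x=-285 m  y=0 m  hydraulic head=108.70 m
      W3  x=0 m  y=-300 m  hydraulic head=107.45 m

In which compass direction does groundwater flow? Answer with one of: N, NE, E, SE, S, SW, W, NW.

S

∂h/∂x = (108.70 − 108.54) / (-285 − 0) = -0.0005614
∂h/∂y = (107.45 − 108.54) / (-300 − 0) = +0.003633
Flow = −∇h = (+0.0005614 east, -0.003633 north), which points south.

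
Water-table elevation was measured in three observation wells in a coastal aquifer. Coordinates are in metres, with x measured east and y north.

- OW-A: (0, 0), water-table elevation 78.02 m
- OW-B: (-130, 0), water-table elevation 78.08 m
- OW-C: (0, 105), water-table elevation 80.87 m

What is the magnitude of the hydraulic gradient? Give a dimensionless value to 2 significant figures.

∂h/∂x = (78.08 − 78.02) / (-130 − 0) = -0.0004615
∂h/∂y = (80.87 − 78.02) / (105 − 0) = +0.02714
|∇h| = √(-0.0004615² + 0.02714²) = 0.02714

0.027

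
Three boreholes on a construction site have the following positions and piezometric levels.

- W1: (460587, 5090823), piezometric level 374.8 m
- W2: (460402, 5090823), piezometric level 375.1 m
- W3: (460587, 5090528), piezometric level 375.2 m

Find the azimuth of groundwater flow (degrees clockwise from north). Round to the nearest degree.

∂h/∂x = (375.1 − 374.8) / (460402 − 460587) = -0.001622
∂h/∂y = (375.2 − 374.8) / (5090528 − 5090823) = -0.001356
Flow direction (−∇h) has components (+0.001622 E, +0.001356 N).
Azimuth = atan2(E, N) = atan2(+0.001622, +0.001356) = 50.1° ≈ 050°.

050°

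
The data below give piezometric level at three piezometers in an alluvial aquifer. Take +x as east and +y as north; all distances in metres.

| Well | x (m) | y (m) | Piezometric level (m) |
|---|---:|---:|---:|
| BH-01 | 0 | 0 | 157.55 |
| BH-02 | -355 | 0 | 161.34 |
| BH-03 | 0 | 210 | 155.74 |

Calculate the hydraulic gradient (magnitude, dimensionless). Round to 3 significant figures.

0.0137

∂h/∂x = (161.34 − 157.55) / (-355 − 0) = -0.01068
∂h/∂y = (155.74 − 157.55) / (210 − 0) = -0.008619
|∇h| = √(-0.01068² + -0.008619²) = 0.01372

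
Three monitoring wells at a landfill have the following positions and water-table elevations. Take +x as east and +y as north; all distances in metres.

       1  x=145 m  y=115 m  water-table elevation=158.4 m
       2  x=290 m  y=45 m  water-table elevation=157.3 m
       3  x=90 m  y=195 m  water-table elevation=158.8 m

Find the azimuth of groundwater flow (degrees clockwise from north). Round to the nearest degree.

Differences from 1: to 2 (Δx, Δy, Δh) = (145, -70, -1.1); to 3 = (-55, 80, +0.4).
Determinant of the coordinate differences = 145·80 − (-55)·(-70) = 7750.
∂h/∂x = [(-1.1)·80 − (+0.4)·(-70)] / 7750 = -0.007742
∂h/∂y = [145·(+0.4) − (-55)·(-1.1)] / 7750 = -0.0003226
Flow direction (−∇h) has components (+0.007742 E, +0.0003226 N).
Azimuth = atan2(E, N) = atan2(+0.007742, +0.0003226) = 87.6° ≈ 088°.

088°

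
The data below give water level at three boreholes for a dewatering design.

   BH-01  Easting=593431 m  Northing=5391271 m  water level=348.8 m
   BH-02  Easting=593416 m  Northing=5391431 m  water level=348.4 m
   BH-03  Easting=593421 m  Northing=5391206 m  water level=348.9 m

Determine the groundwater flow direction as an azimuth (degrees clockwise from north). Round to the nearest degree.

299°

With h = a·x + b·y + c and BH-01 as origin, the differences give:
  (-15)·a + 160·b = -0.4
  (-10)·a + (-65)·b = +0.1
Eliminate b (×(-65) and ×160, subtract): 2575·a = 10.00 → a = ∂h/∂x = +0.003883
Back-substitute: b = ∂h/∂y = -0.002136.
Flow direction (−∇h) has components (-0.003883 E, +0.002136 N).
Azimuth = atan2(E, N) = atan2(-0.003883, +0.002136) = 298.8° ≈ 299°.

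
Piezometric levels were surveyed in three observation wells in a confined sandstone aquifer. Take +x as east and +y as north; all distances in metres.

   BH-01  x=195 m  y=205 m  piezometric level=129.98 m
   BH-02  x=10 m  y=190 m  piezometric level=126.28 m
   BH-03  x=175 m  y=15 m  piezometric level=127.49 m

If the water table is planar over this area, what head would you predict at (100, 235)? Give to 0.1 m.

128.5 m

Differences from BH-01: to BH-02 (Δx, Δy, Δh) = (-185, -15, -3.70); to BH-03 = (-20, -190, -2.49).
Determinant of the coordinate differences = (-185)·(-190) − (-20)·(-15) = 34850.
∂h/∂x = [(-3.70)·(-190) − (-2.49)·(-15)] / 34850 = +0.01910
∂h/∂y = [(-185)·(-2.49) − (-20)·(-3.70)] / 34850 = +0.01109
h(100, 235) = 129.98 + (+0.01910)·(-95) + (+0.01109)·(30) = 129.98 -1.815 +0.333 = 128.498 m.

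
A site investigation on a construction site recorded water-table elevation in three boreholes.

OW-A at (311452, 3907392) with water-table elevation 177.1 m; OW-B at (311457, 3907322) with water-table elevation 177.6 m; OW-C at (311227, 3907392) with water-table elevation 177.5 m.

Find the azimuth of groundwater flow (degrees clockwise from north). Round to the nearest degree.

014°

Three-point gradient (reference OW-A): Δ to OW-B = (5, -70, +0.5), Δ to OW-C = (-225, 0, +0.4).
∂h/∂x = -0.001778, ∂h/∂y = -0.007270 (det = -15750).
Flow direction (−∇h) has components (+0.001778 E, +0.007270 N).
Azimuth = atan2(E, N) = atan2(+0.001778, +0.007270) = 13.7° ≈ 014°.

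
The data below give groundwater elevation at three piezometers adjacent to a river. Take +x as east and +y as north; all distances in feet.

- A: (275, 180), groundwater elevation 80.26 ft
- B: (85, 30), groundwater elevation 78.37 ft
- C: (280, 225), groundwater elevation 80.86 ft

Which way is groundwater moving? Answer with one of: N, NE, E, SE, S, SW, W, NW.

S

With h = a·x + b·y + c and A as origin, the differences give:
  (-190)·a + (-150)·b = -1.89
  5·a + 45·b = +0.60
Eliminate b (×45 and ×(-150), subtract): -7800·a = 4.950 → a = ∂h/∂x = -0.0006346
Back-substitute: b = ∂h/∂y = +0.01340.
Flow = −∇h = (+0.0006346 east, -0.01340 north), which points south.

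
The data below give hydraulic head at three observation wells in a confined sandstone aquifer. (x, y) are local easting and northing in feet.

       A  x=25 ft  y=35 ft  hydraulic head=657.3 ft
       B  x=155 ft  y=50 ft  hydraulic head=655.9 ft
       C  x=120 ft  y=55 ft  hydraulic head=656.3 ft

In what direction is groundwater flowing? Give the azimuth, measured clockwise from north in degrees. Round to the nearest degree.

103°

Taking A as reference: B−A = (130, 15, -1.4); C−A = (95, 20, -1.0).
Determinant of the coordinate differences = 130·20 − 95·15 = 1175.
∂h/∂x = [(-1.4)·20 − (-1.0)·15] / 1175 = -0.01106
∂h/∂y = [130·(-1.0) − 95·(-1.4)] / 1175 = +0.002553
Flow direction (−∇h) has components (+0.01106 E, -0.002553 N).
Azimuth = atan2(E, N) = atan2(+0.01106, -0.002553) = 103.0° ≈ 103°.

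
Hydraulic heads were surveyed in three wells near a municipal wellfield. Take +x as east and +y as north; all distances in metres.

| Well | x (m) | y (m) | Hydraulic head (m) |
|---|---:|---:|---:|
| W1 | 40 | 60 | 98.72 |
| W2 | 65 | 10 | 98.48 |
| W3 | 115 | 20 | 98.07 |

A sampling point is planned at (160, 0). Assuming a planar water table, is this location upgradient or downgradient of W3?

Taking W1 as reference: W2−W1 = (25, -50, -0.24); W3−W1 = (75, -40, -0.65).
Determinant of the coordinate differences = 25·(-40) − 75·(-50) = 2750.
∂h/∂x = [(-0.24)·(-40) − (-0.65)·(-50)] / 2750 = -0.008327
∂h/∂y = [25·(-0.65) − 75·(-0.24)] / 2750 = +0.0006364
Head at (160, 0) = 98.72 + (-0.008327)·(120) + (+0.0006364)·(-60) = 97.68 m.
That is lower than the 98.07 m at W3, so the point is downgradient.

downgradient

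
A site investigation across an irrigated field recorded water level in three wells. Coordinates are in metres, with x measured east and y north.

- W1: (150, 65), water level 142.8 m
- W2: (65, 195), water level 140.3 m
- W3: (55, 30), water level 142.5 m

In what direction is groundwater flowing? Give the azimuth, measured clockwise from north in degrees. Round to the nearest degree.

329°

With h = a·x + b·y + c and W1 as origin, the differences give:
  (-85)·a + 130·b = -2.5
  (-95)·a + (-35)·b = -0.3
Eliminate b (×(-35) and ×130, subtract): 15325·a = 126.50 → a = ∂h/∂x = +0.008254
Back-substitute: b = ∂h/∂y = -0.01383.
Flow direction (−∇h) has components (-0.008254 E, +0.01383 N).
Azimuth = atan2(E, N) = atan2(-0.008254, +0.01383) = 329.2° ≈ 329°.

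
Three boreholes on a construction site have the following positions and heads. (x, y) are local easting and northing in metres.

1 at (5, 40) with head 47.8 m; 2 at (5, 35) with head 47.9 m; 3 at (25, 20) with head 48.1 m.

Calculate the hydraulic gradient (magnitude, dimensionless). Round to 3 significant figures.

0.0206

With h = a·x + b·y + c and 1 as origin, the differences give:
  0·a + (-5)·b = +0.1
  20·a + (-20)·b = +0.3
Eliminate b (×(-20) and ×(-5), subtract): 100·a = -0.50 → a = ∂h/∂x = -0.005000
Back-substitute: b = ∂h/∂y = -0.02000.
|∇h| = √(-0.005000² + -0.02000²) = 0.02062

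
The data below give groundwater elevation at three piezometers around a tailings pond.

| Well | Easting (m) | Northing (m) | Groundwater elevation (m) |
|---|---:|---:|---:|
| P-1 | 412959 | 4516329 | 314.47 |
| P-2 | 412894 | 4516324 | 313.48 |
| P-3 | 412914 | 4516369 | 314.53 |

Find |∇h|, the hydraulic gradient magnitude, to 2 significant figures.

0.022

Differences from P-1: to P-2 (Δx, Δy, Δh) = (-65, -5, -0.99); to P-3 = (-45, 40, +0.06).
Solve a·Δx + b·Δy = Δh: det = (-65)·40 − (-45)·(-5) = -2825.
∂h/∂x = [(-0.99)·40 − (+0.06)·(-5)] / -2825 = +0.01391
∂h/∂y = [(-65)·(+0.06) − (-45)·(-0.99)] / -2825 = +0.01715
|∇h| = √(0.01391² + 0.01715²) = 0.02208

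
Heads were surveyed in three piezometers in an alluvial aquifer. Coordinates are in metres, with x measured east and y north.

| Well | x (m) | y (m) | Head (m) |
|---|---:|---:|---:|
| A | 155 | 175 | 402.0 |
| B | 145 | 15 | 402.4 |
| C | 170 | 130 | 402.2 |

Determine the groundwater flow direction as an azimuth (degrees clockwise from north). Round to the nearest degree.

With h = a·x + b·y + c and A as origin, the differences give:
  (-10)·a + (-160)·b = +0.4
  15·a + (-45)·b = +0.2
Eliminate b (×(-45) and ×(-160), subtract): 2850·a = 14.00 → a = ∂h/∂x = +0.004912
Back-substitute: b = ∂h/∂y = -0.002807.
Flow direction (−∇h) has components (-0.004912 E, +0.002807 N).
Azimuth = atan2(E, N) = atan2(-0.004912, +0.002807) = 299.7° ≈ 300°.

300°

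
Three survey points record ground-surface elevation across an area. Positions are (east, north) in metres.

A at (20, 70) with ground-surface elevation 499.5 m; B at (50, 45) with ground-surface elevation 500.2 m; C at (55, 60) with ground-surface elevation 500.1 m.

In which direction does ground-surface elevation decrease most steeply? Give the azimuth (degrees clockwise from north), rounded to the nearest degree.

309°

With z = a·x + b·y + c and A as origin, the differences give:
  30·a + (-25)·b = +0.7
  35·a + (-10)·b = +0.6
Eliminate b (×(-10) and ×(-25), subtract): 575·a = 8.00 → a = ∂z/∂x = +0.01391
Back-substitute: b = ∂z/∂y = -0.01130.
Steepest decrease is along −∇f: components (-0.01391 E, +0.01130 N).
Azimuth = atan2(-0.01391, +0.01130) = 309.1° ≈ 309°.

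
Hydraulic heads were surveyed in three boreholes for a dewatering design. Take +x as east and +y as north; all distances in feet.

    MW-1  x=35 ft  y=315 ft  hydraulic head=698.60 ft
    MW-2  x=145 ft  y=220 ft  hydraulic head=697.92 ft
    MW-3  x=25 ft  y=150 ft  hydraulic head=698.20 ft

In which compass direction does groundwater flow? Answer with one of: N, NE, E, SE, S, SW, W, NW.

SE

With h = a·x + b·y + c and MW-1 as origin, the differences give:
  110·a + (-95)·b = -0.68
  (-10)·a + (-165)·b = -0.40
Eliminate b (×(-165) and ×(-95), subtract): -19100·a = 74.200 → a = ∂h/∂x = -0.003885
Back-substitute: b = ∂h/∂y = +0.002660.
Flow = −∇h = (+0.003885 east, -0.002660 north), which points southeast.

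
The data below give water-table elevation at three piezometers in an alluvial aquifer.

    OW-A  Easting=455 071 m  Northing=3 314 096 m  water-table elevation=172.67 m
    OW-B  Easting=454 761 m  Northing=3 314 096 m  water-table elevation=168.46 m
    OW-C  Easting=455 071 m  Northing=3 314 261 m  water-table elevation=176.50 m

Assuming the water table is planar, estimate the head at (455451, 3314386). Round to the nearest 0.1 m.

∂h/∂x = (168.46 − 172.67) / (454761 − 455071) = +0.01358
∂h/∂y = (176.50 − 172.67) / (3314261 − 3314096) = +0.02321
h(455451, 3314386) = 172.67 + (+0.01358)·(380) + (+0.02321)·(290) = 172.67 +5.161 +6.732 = 184.562 m.

184.6 m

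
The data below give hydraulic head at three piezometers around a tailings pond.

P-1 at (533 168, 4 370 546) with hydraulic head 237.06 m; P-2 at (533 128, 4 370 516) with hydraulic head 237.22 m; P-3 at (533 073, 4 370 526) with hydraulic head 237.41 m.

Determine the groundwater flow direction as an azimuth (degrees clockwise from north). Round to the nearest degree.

Taking P-1 as reference: P-2−P-1 = (-40, -30, +0.16); P-3−P-1 = (-95, -20, +0.35).
Determinant of the coordinate differences = (-40)·(-20) − (-95)·(-30) = -2050.
∂h/∂x = [(+0.16)·(-20) − (+0.35)·(-30)] / -2050 = -0.003561
∂h/∂y = [(-40)·(+0.35) − (-95)·(+0.16)] / -2050 = -0.0005854
Flow direction (−∇h) has components (+0.003561 E, +0.0005854 N).
Azimuth = atan2(E, N) = atan2(+0.003561, +0.0005854) = 80.7° ≈ 081°.

081°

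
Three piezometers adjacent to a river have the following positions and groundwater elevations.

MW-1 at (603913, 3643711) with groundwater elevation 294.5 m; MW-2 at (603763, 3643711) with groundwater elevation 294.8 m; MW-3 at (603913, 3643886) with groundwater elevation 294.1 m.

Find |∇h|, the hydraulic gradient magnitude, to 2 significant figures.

∂h/∂x = (294.8 − 294.5) / (603763 − 603913) = -0.002000
∂h/∂y = (294.1 − 294.5) / (3643886 − 3643711) = -0.002286
|∇h| = √(-0.002000² + -0.002286²) = 0.003037

0.0030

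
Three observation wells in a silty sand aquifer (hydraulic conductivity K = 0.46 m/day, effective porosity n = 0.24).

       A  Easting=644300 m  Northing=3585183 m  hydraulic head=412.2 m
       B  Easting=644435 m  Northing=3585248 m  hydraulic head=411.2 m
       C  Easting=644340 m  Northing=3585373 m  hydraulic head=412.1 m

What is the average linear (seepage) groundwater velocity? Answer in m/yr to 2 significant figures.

Three-point gradient (reference A): Δ to B = (135, 65, -1.0), Δ to C = (40, 190, -0.1).
∂h/∂x = -0.007961, ∂h/∂y = +0.001150 (det = 23050).
|∇h| = √(-0.007961² + 0.001150²) = 0.008044
Seepage velocity v = K·i/n = 0.46 × 0.008044 / 0.24 = 0.01542 m/day = 5.632 m/yr.

5.6 m/yr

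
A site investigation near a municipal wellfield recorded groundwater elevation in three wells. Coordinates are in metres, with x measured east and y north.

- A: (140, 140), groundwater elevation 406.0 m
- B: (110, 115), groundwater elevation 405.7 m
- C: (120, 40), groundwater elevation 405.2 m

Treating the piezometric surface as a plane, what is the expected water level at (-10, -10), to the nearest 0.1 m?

Differences from A: to B (Δx, Δy, Δh) = (-30, -25, -0.3); to C = (-20, -100, -0.8).
Solve a·Δx + b·Δy = Δh: det = (-30)·(-100) − (-20)·(-25) = 2500.
∂h/∂x = [(-0.3)·(-100) − (-0.8)·(-25)] / 2500 = +0.004000
∂h/∂y = [(-30)·(-0.8) − (-20)·(-0.3)] / 2500 = +0.007200
h(-10, -10) = 406.0 + (+0.004000)·(-150) + (+0.007200)·(-150) = 406.0 -0.600 -1.080 = 404.320 m.

404.3 m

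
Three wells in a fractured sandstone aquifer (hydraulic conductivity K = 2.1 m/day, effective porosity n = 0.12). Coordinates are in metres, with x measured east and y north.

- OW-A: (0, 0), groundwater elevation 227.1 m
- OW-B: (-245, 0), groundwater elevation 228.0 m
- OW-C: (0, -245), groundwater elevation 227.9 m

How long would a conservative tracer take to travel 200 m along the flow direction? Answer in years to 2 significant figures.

∂h/∂x = (228.0 − 227.1) / (-245 − 0) = -0.003673
∂h/∂y = (227.9 − 227.1) / (-245 − 0) = -0.003265
|∇h| = √(-0.003673² + -0.003265²) = 0.004914
Seepage velocity v = K·i/n = 2.1 × 0.004914 / 0.12 = 0.086 m/day.
t = 200 / 0.086 = 2326 days = 6.37 years.

6.4 years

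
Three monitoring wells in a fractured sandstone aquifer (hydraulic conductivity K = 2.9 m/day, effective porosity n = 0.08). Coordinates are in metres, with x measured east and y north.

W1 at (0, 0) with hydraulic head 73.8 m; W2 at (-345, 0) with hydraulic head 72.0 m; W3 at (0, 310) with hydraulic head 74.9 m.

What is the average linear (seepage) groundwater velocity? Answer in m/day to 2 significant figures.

0.23 m/day

∂h/∂x = (72.0 − 73.8) / (-345 − 0) = +0.005217
∂h/∂y = (74.9 − 73.8) / (310 − 0) = +0.003548
|∇h| = √(0.005217² + 0.003548²) = 0.006309
Seepage velocity v = K·i/n = 2.9 × 0.006309 / 0.08 = 0.2287 m/day.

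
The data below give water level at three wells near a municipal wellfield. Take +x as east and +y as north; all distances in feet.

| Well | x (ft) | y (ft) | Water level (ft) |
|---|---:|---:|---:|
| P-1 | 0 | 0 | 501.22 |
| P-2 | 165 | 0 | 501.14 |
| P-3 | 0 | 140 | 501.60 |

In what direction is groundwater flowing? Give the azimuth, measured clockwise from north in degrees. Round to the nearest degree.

170°

∂h/∂x = (501.14 − 501.22) / (165 − 0) = -0.0004848
∂h/∂y = (501.60 − 501.22) / (140 − 0) = +0.002714
Flow direction (−∇h) has components (+0.0004848 E, -0.002714 N).
Azimuth = atan2(E, N) = atan2(+0.0004848, -0.002714) = 169.9° ≈ 170°.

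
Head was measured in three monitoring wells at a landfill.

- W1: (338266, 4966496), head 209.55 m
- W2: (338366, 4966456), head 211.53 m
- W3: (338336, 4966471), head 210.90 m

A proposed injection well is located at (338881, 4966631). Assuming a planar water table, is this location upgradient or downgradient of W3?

Taking W1 as reference: W2−W1 = (100, -40, +1.98); W3−W1 = (70, -25, +1.35).
Solve a·Δx + b·Δy = Δh: det = 100·(-25) − 70·(-40) = 300.
∂h/∂x = [(+1.98)·(-25) − (+1.35)·(-40)] / 300 = +0.01500
∂h/∂y = [100·(+1.35) − 70·(+1.98)] / 300 = -0.01200
Head at (338881, 4966631) = 209.55 + (+0.01500)·(615) + (-0.01200)·(135) = 217.15 m.
That is higher than the 210.90 m at W3, so the point is upgradient.

upgradient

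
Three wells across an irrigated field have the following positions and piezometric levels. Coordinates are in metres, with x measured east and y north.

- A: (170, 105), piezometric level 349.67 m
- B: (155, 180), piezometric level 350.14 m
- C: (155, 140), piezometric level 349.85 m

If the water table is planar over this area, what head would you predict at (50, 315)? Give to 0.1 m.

350.6 m

Three-point gradient (reference A): Δ to B = (-15, 75, +0.47), Δ to C = (-15, 35, +0.18).
∂h/∂x = +0.004917, ∂h/∂y = +0.007250 (det = 600).
h(50, 315) = 349.67 + (+0.004917)·(-120) + (+0.007250)·(210) = 349.67 -0.590 +1.522 = 350.603 m.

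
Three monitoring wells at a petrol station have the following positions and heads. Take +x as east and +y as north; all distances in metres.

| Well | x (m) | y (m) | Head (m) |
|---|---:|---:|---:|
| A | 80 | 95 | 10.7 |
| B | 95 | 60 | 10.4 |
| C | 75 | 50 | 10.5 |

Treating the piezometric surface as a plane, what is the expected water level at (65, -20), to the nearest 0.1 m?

10.2 m

With h = a·x + b·y + c and A as origin, the differences give:
  15·a + (-35)·b = -0.3
  (-5)·a + (-45)·b = -0.2
Eliminate b (×(-45) and ×(-35), subtract): -850·a = 6.50 → a = ∂h/∂x = -0.007647
Back-substitute: b = ∂h/∂y = +0.005294.
h(65, -20) = 10.7 + (-0.007647)·(-15) + (+0.005294)·(-115) = 10.7 +0.115 -0.609 = 10.206 m.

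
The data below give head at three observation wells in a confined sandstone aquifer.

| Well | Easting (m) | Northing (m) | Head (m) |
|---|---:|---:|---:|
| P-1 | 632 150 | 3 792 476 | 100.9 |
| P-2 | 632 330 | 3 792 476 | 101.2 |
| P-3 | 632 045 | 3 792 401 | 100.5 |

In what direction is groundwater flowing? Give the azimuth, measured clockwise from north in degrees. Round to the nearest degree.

With h = a·x + b·y + c and P-1 as origin, the differences give:
  180·a + 0·b = +0.3
  (-105)·a + (-75)·b = -0.4
Eliminate b (×(-75) and ×0, subtract): -13500·a = -22.50 → a = ∂h/∂x = +0.001667
Back-substitute: b = ∂h/∂y = +0.003000.
Flow direction (−∇h) has components (-0.001667 E, -0.003000 N).
Azimuth = atan2(E, N) = atan2(-0.001667, -0.003000) = 209.1° ≈ 209°.

209°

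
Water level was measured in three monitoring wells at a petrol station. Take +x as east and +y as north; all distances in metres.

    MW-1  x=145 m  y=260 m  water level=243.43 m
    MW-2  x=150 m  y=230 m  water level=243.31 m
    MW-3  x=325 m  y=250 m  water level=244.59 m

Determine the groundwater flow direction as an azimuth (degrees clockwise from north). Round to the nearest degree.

With h = a·x + b·y + c and MW-1 as origin, the differences give:
  5·a + (-30)·b = -0.12
  180·a + (-10)·b = +1.16
Eliminate b (×(-10) and ×(-30), subtract): 5350·a = 36.000 → a = ∂h/∂x = +0.006729
Back-substitute: b = ∂h/∂y = +0.005121.
Flow direction (−∇h) has components (-0.006729 E, -0.005121 N).
Azimuth = atan2(E, N) = atan2(-0.006729, -0.005121) = 232.7° ≈ 233°.

233°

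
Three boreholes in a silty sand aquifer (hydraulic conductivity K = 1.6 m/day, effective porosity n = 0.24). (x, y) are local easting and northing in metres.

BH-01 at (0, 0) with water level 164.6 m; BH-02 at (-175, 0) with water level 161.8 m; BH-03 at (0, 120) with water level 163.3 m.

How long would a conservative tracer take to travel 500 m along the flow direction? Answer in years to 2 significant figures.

11 years

∂h/∂x = (161.8 − 164.6) / (-175 − 0) = +0.01600
∂h/∂y = (163.3 − 164.6) / (120 − 0) = -0.01083
|∇h| = √(0.01600² + -0.01083²) = 0.01932
Seepage velocity v = K·i/n = 1.6 × 0.01932 / 0.24 = 0.1288 m/day.
t = 500 / 0.1288 = 3882 days = 10.6 years.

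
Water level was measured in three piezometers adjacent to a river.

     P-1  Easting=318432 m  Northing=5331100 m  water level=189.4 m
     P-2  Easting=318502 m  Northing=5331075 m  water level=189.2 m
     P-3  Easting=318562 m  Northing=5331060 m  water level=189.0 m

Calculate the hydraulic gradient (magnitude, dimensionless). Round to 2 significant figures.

0.0063

With h = a·x + b·y + c and P-1 as origin, the differences give:
  70·a + (-25)·b = -0.2
  130·a + (-40)·b = -0.4
Eliminate b (×(-40) and ×(-25), subtract): 450·a = -2.00 → a = ∂h/∂x = -0.004444
Back-substitute: b = ∂h/∂y = -0.004444.
|∇h| = √(-0.004444² + -0.004444²) = 0.006285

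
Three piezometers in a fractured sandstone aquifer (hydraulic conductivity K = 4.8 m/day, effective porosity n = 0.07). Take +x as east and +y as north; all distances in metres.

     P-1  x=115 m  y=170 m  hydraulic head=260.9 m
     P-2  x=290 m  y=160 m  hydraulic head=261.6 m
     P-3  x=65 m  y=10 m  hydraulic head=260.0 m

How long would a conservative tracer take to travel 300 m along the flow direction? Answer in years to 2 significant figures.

2.0 years

Taking P-1 as reference: P-2−P-1 = (175, -10, +0.7); P-3−P-1 = (-50, -160, -0.9).
Determinant of the coordinate differences = 175·(-160) − (-50)·(-10) = -28500.
∂h/∂x = [(+0.7)·(-160) − (-0.9)·(-10)] / -28500 = +0.004246
∂h/∂y = [175·(-0.9) − (-50)·(+0.7)] / -28500 = +0.004298
|∇h| = √(0.004246² + 0.004298²) = 0.006042
Seepage velocity v = K·i/n = 4.8 × 0.006042 / 0.07 = 0.4143 m/day.
t = 300 / 0.4143 = 724.1 days = 1.98 years.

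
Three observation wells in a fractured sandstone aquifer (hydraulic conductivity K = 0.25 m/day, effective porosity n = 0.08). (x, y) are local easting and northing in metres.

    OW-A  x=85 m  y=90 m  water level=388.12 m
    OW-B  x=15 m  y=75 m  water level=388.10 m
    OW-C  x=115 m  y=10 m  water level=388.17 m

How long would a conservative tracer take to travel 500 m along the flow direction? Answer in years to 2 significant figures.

710 years

Differences from OW-A: to OW-B (Δx, Δy, Δh) = (-70, -15, -0.02); to OW-C = (30, -80, +0.05).
Solve a·Δx + b·Δy = Δh: det = (-70)·(-80) − 30·(-15) = 6050.
∂h/∂x = [(-0.02)·(-80) − (+0.05)·(-15)] / 6050 = +0.0003884
∂h/∂y = [(-70)·(+0.05) − 30·(-0.02)] / 6050 = -0.0004793
|∇h| = √(0.0003884² + -0.0004793²) = 0.0006169
Seepage velocity v = K·i/n = 0.25 × 0.0006169 / 0.08 = 0.001928 m/day.
t = 500 / 0.001928 = 2.593e+05 days = 710 years.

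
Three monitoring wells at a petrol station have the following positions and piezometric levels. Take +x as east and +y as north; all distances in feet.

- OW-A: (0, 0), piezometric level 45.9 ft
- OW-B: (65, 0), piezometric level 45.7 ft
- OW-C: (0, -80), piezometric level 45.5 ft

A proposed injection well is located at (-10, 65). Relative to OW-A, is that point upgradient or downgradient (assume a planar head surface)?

upgradient

∂h/∂x = (45.7 − 45.9) / (65 − 0) = -0.003077
∂h/∂y = (45.5 − 45.9) / (-80 − 0) = +0.005000
Head at (-10, 65) = 45.9 + (-0.003077)·(-10) + (+0.005000)·(65) = 46.26 ft.
That is higher than the 45.9 ft at OW-A, so the point is upgradient.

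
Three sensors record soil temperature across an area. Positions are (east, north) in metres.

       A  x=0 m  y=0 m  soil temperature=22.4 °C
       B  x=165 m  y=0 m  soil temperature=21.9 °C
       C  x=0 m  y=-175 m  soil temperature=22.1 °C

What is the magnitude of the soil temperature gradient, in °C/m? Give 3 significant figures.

0.00348 °C/m

∂T/∂x = (21.9 − 22.4) / (165 − 0) = -0.003030
∂T/∂y = (22.1 − 22.4) / (-175 − 0) = +0.001714
|∇f| = √(-0.003030² + 0.001714²) = 0.003481 °C/m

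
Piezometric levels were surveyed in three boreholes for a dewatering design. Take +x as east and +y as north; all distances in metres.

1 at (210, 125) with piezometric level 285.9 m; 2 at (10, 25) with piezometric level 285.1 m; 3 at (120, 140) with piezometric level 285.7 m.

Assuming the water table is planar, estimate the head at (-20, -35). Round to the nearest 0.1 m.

Differences from 1: to 2 (Δx, Δy, Δh) = (-200, -100, -0.8); to 3 = (-90, 15, -0.2).
Determinant of the coordinate differences = (-200)·15 − (-90)·(-100) = -12000.
∂h/∂x = [(-0.8)·15 − (-0.2)·(-100)] / -12000 = +0.002667
∂h/∂y = [(-200)·(-0.2) − (-90)·(-0.8)] / -12000 = +0.002667
h(-20, -35) = 285.9 + (+0.002667)·(-230) + (+0.002667)·(-160) = 285.9 -0.613 -0.427 = 284.860 m.

284.9 m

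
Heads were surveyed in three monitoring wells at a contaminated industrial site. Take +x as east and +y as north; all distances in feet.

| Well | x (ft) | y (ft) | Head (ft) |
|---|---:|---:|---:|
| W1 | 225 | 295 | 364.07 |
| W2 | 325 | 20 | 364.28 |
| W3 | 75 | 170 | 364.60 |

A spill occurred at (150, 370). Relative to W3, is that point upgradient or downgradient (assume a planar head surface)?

downgradient

With h = a·x + b·y + c and W1 as origin, the differences give:
  100·a + (-275)·b = +0.21
  (-150)·a + (-125)·b = +0.53
Eliminate b (×(-125) and ×(-275), subtract): -53750·a = 119.500 → a = ∂h/∂x = -0.002223
Back-substitute: b = ∂h/∂y = -0.001572.
Head at (150, 370) = 364.07 + (-0.002223)·(-75) + (-0.001572)·(75) = 364.12 ft.
That is lower than the 364.60 ft at W3, so the point is downgradient.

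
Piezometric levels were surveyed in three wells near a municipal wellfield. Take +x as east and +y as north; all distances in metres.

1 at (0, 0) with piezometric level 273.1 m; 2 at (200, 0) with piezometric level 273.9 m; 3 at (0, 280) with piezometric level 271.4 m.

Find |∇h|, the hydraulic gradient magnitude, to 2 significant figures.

0.0073

∂h/∂x = (273.9 − 273.1) / (200 − 0) = +0.004000
∂h/∂y = (271.4 − 273.1) / (280 − 0) = -0.006071
|∇h| = √(0.004000² + -0.006071²) = 0.00727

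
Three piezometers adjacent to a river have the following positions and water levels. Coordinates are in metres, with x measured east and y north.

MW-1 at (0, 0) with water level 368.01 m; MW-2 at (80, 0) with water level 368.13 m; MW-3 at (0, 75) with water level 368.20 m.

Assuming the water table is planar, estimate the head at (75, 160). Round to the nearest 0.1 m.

∂h/∂x = (368.13 − 368.01) / (80 − 0) = +0.001500
∂h/∂y = (368.20 − 368.01) / (75 − 0) = +0.002533
h(75, 160) = 368.01 + (+0.001500)·(75) + (+0.002533)·(160) = 368.01 +0.113 +0.405 = 368.528 m.

368.5 m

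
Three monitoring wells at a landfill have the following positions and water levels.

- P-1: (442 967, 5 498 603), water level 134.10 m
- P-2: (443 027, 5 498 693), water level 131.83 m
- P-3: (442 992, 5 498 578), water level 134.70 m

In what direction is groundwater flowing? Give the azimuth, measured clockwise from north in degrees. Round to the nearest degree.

Differences from P-1: to P-2 (Δx, Δy, Δh) = (60, 90, -2.27); to P-3 = (25, -25, +0.60).
Determinant of the coordinate differences = 60·(-25) − 25·90 = -3750.
∂h/∂x = [(-2.27)·(-25) − (+0.60)·90] / -3750 = -0.0007333
∂h/∂y = [60·(+0.60) − 25·(-2.27)] / -3750 = -0.02473
Flow direction (−∇h) has components (+0.0007333 E, +0.02473 N).
Azimuth = atan2(E, N) = atan2(+0.0007333, +0.02473) = 1.7° ≈ 002°.

002°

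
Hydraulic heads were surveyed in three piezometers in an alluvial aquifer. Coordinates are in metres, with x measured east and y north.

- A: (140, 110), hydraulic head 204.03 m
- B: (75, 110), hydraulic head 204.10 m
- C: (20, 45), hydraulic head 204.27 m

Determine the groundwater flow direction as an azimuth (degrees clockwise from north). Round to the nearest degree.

Differences from A: to B (Δx, Δy, Δh) = (-65, 0, +0.07); to C = (-120, -65, +0.24).
Determinant of the coordinate differences = (-65)·(-65) − (-120)·0 = 4225.
∂h/∂x = [(+0.07)·(-65) − (+0.24)·0] / 4225 = -0.001077
∂h/∂y = [(-65)·(+0.24) − (-120)·(+0.07)] / 4225 = -0.001704
Flow direction (−∇h) has components (+0.001077 E, +0.001704 N).
Azimuth = atan2(E, N) = atan2(+0.001077, +0.001704) = 32.3° ≈ 032°.

032°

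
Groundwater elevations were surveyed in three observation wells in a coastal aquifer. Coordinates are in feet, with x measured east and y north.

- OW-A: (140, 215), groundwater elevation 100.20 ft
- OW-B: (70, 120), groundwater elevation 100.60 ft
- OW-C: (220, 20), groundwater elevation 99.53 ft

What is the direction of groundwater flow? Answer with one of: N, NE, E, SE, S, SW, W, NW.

E

Differences from OW-A: to OW-B (Δx, Δy, Δh) = (-70, -95, +0.40); to OW-C = (80, -195, -0.67).
Solve a·Δx + b·Δy = Δh: det = (-70)·(-195) − 80·(-95) = 21250.
∂h/∂x = [(+0.40)·(-195) − (-0.67)·(-95)] / 21250 = -0.006666
∂h/∂y = [(-70)·(-0.67) − 80·(+0.40)] / 21250 = +0.0007012
Flow = −∇h = (+0.006666 east, -0.0007012 north), which points east.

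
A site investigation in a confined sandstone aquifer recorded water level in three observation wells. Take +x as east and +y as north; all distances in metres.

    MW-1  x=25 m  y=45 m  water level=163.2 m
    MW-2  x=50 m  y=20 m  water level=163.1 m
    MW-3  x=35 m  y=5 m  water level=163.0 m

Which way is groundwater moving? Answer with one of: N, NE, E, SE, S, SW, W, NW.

With h = a·x + b·y + c and MW-1 as origin, the differences give:
  25·a + (-25)·b = -0.1
  10·a + (-40)·b = -0.2
Eliminate b (×(-40) and ×(-25), subtract): -750·a = -1.00 → a = ∂h/∂x = +0.001333
Back-substitute: b = ∂h/∂y = +0.005333.
Flow = −∇h = (-0.001333 east, -0.005333 north), which points south.

S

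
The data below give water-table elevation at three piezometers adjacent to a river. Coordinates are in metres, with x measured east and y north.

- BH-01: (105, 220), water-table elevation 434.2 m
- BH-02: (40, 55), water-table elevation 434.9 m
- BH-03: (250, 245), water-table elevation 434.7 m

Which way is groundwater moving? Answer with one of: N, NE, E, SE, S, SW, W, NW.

NW

Taking BH-01 as reference: BH-02−BH-01 = (-65, -165, +0.7); BH-03−BH-01 = (145, 25, +0.5).
Solve a·Δx + b·Δy = Δh: det = (-65)·25 − 145·(-165) = 22300.
∂h/∂x = [(+0.7)·25 − (+0.5)·(-165)] / 22300 = +0.004484
∂h/∂y = [(-65)·(+0.5) − 145·(+0.7)] / 22300 = -0.006009
Flow = −∇h = (-0.004484 east, +0.006009 north), which points northwest.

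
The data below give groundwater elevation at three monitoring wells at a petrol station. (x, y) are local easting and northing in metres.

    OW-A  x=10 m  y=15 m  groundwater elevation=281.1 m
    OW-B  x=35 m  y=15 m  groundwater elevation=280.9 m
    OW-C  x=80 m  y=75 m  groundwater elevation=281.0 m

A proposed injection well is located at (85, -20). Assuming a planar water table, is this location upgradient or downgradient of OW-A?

downgradient

Three-point gradient (reference OW-A): Δ to OW-B = (25, 0, -0.2), Δ to OW-C = (70, 60, -0.1).
∂h/∂x = -0.008000, ∂h/∂y = +0.007667 (det = 1500).
Head at (85, -20) = 281.1 + (-0.008000)·(75) + (+0.007667)·(-35) = 280.23 m.
That is lower than the 281.1 m at OW-A, so the point is downgradient.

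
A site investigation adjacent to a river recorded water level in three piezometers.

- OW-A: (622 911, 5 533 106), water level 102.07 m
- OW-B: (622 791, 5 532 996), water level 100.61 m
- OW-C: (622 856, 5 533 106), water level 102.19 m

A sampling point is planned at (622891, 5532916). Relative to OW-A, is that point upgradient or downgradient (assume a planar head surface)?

downgradient

With h = a·x + b·y + c and OW-A as origin, the differences give:
  (-120)·a + (-110)·b = -1.46
  (-55)·a + 0·b = +0.12
Eliminate b (×0 and ×(-110), subtract): -6050·a = 13.200 → a = ∂h/∂x = -0.002182
Back-substitute: b = ∂h/∂y = +0.01565.
Head at (622891, 5532916) = 102.07 + (-0.002182)·(-20) + (+0.01565)·(-190) = 99.14 m.
That is lower than the 102.07 m at OW-A, so the point is downgradient.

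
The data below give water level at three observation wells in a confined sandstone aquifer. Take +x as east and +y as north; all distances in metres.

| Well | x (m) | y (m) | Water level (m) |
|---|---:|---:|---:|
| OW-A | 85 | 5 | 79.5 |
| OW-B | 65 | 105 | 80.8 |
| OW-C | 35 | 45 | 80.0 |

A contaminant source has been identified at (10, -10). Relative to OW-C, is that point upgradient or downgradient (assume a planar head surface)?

downgradient

Differences from OW-A: to OW-B (Δx, Δy, Δh) = (-20, 100, +1.3); to OW-C = (-50, 40, +0.5).
Determinant of the coordinate differences = (-20)·40 − (-50)·100 = 4200.
∂h/∂x = [(+1.3)·40 − (+0.5)·100] / 4200 = +0.0004762
∂h/∂y = [(-20)·(+0.5) − (-50)·(+1.3)] / 4200 = +0.01310
Head at (10, -10) = 79.5 + (+0.0004762)·(-75) + (+0.01310)·(-15) = 79.27 m.
That is lower than the 80.0 m at OW-C, so the point is downgradient.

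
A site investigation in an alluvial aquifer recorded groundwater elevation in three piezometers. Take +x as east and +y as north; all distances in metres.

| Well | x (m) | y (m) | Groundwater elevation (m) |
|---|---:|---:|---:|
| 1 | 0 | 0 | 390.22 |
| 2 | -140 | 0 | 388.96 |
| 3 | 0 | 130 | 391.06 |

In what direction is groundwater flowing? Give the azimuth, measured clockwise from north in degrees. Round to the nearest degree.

∂h/∂x = (388.96 − 390.22) / (-140 − 0) = +0.009000
∂h/∂y = (391.06 − 390.22) / (130 − 0) = +0.006462
Flow direction (−∇h) has components (-0.009000 E, -0.006462 N).
Azimuth = atan2(E, N) = atan2(-0.009000, -0.006462) = 234.3° ≈ 234°.

234°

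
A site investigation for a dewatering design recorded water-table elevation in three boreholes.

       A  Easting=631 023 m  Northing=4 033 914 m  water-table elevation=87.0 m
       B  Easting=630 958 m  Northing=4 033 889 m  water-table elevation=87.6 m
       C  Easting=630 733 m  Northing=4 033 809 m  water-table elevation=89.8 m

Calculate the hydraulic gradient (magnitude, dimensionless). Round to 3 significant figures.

Taking A as reference: B−A = (-65, -25, +0.6); C−A = (-290, -105, +2.8).
Determinant of the coordinate differences = (-65)·(-105) − (-290)·(-25) = -425.
∂h/∂x = [(+0.6)·(-105) − (+2.8)·(-25)] / -425 = -0.01647
∂h/∂y = [(-65)·(+2.8) − (-290)·(+0.6)] / -425 = +0.01882
|∇h| = √(-0.01647² + 0.01882²) = 0.02501

0.0250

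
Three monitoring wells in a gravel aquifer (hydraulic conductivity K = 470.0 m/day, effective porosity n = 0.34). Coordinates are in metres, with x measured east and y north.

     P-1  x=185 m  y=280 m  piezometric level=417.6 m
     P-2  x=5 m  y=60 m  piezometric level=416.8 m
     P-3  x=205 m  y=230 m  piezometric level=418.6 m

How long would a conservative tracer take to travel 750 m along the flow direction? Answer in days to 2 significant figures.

Differences from P-1: to P-2 (Δx, Δy, Δh) = (-180, -220, -0.8); to P-3 = (20, -50, +1.0).
Determinant of the coordinate differences = (-180)·(-50) − 20·(-220) = 13400.
∂h/∂x = [(-0.8)·(-50) − (+1.0)·(-220)] / 13400 = +0.01940
∂h/∂y = [(-180)·(+1.0) − 20·(-0.8)] / 13400 = -0.01224
|∇h| = √(0.01940² + -0.01224²) = 0.02294
Seepage velocity v = K·i/n = 470.0 × 0.02294 / 0.34 = 31.71 m/day.
t = 750 / 31.71 = 23.65 days.

24 days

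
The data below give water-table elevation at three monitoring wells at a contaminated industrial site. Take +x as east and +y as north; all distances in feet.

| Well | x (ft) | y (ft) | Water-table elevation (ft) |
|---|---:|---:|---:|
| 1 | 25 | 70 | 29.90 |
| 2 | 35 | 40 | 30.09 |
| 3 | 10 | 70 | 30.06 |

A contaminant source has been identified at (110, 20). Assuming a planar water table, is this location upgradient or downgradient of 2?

downgradient

Taking 1 as reference: 2−1 = (10, -30, +0.19); 3−1 = (-15, 0, +0.16).
Solve a·Δx + b·Δy = Δh: det = 10·0 − (-15)·(-30) = -450.
∂h/∂x = [(+0.19)·0 − (+0.16)·(-30)] / -450 = -0.01067
∂h/∂y = [10·(+0.16) − (-15)·(+0.19)] / -450 = -0.009889
Head at (110, 20) = 29.90 + (-0.01067)·(85) + (-0.009889)·(-50) = 29.49 ft.
That is lower than the 30.09 ft at 2, so the point is downgradient.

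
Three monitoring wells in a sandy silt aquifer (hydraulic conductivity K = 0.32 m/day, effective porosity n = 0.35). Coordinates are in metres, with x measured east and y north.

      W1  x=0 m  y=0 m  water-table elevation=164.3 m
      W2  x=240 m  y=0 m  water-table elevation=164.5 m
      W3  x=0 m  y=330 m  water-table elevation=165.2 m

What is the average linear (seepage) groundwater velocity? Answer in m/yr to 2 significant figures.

0.95 m/yr

∂h/∂x = (164.5 − 164.3) / (240 − 0) = +0.0008333
∂h/∂y = (165.2 − 164.3) / (330 − 0) = +0.002727
|∇h| = √(0.0008333² + 0.002727²) = 0.002851
Seepage velocity v = K·i/n = 0.32 × 0.002851 / 0.35 = 0.002607 m/day = 0.9522 m/yr.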